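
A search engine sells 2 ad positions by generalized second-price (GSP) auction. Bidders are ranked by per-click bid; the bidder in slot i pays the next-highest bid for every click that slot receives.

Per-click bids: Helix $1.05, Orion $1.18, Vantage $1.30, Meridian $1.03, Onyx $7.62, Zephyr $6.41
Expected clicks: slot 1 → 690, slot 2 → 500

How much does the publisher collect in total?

Ranked by bid: $7.62 (Onyx) > $6.41 (Zephyr) > $1.30 (Vantage) > …
Slot 1: Onyx pays $6.41 × 690 = $4422.90
Slot 2: Zephyr pays $1.30 × 500 = $650.00
Total = $5072.90

Total revenue: $5072.90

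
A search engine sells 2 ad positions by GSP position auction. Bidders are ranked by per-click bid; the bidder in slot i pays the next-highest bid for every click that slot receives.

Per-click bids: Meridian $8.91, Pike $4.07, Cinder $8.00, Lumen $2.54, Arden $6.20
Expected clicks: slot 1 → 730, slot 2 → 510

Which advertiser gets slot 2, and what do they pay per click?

Ranked by bid: $8.91 (Meridian) > $8.00 (Cinder) > $6.20 (Arden) > …
Slot 2 goes to the second-ranked bidder, Cinder, who pays the next bid down: $6.20/click.

Cinder; $6.20 per click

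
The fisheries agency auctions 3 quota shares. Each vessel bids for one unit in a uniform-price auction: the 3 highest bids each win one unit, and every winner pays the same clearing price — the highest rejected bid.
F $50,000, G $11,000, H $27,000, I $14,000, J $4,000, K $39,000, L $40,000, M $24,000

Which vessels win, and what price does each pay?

F, L, K; each pays $27,000

Ordering the bids: 50,000 (F), 40,000 (L), 39,000 (K), 27,000 (H), 24,000 (M), …
Top 3: F, L, K.
Highest unsuccessful bid: $27,000 → clearing price.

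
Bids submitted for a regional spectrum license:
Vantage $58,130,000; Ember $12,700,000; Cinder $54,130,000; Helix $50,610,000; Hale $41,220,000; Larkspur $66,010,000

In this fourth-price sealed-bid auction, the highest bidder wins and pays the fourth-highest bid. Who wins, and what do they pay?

Larkspur pays $50,610,000

Fourth-price sealed-bid auction: the highest bidder wins and pays the fourth-highest bid.
Bids in order: 66,010,000 (Larkspur) > 58,130,000 (Vantage) > 54,130,000 (Cinder) > 50,610,000 (Helix) > 41,220,000 (Hale) > 12,700,000 (Ember)
Larkspur wins; payment is bid #4 in the ranking = $50,610,000.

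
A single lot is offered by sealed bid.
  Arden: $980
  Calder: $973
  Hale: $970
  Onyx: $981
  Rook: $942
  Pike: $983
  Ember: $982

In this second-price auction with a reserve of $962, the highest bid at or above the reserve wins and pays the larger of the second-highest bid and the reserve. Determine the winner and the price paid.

Pike pays $982

Second-price auction with a reserve of $962: the highest bid at or above the reserve wins and pays the larger of the second-highest bid and the reserve.
Sorting bids: 983 (Pike) > 982 (Ember) > 981 (Onyx) > 980 (Arden) > 973 (Calder) > 970 (Hale) > …
Highest eligible bid: Pike at $983.
max(second-highest $982, reserve $962) = $982; the reserve does not bind.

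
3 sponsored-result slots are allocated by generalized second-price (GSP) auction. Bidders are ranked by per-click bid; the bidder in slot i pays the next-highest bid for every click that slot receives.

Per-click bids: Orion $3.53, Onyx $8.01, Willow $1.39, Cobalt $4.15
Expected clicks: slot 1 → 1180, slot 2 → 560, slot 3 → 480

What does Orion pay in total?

Orion pays $667.20

Sorting advertisers: $8.01 (Onyx) > $4.15 (Cobalt) > $3.53 (Orion) > $1.39 (Willow)
Orion holds slot 3 → pays next bid $1.39 × 480 clicks = $667.20.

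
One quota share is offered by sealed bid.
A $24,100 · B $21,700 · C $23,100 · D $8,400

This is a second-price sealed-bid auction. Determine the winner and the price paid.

Bids ranked: 24,100 (A) > 23,100 (C) > 21,700 (B) > 8,400 (D)
A wins with the highest bid; price is set by the runner-up at $23,100.

A pays $23,100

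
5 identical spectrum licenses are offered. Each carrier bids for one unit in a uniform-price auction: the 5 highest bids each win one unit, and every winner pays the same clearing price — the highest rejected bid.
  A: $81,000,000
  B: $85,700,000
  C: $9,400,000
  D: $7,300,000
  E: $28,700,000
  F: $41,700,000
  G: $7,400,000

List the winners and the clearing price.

B, A, F, E, C; each pays $7,400,000

Bids ranked high→low: 85,700,000 (B), 81,000,000 (A), 41,700,000 (F), 28,700,000 (E), 9,400,000 (C), 7,400,000 (G), 7,300,000 (D)
The 5 highest are B, A, F, E, C.
First losing bid is G's $7,400,000, which sets the uniform price.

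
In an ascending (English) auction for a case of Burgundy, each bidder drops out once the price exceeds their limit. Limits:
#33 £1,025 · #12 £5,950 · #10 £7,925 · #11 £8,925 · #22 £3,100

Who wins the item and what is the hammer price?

Limits in order: 8,925 (#11) > 7,925 (#10) > 5,950 (#12) > 3,100 (#22) > 1,025 (#33)
#10 is the last rival to drop out, at £7,925; #11 remains and wins at that price.

#11 wins at £7,925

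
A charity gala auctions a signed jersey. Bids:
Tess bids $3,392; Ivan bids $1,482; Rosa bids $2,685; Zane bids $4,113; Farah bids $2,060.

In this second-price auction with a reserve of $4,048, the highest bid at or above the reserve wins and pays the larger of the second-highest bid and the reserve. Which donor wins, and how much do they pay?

Zane pays $4,048

Rule: the highest bid at or above the reserve wins and pays the larger of the second-highest bid and the reserve.
Bids in order: 4,113 (Zane) > 3,392 (Tess) > 2,685 (Rosa) > 2,060 (Farah) > 1,482 (Ivan)
Zane has the top bid at or above the reserve ($4,113).
Second-highest bid $3,392 is below the reserve $4,048, so the reserve binds → payment $4,048.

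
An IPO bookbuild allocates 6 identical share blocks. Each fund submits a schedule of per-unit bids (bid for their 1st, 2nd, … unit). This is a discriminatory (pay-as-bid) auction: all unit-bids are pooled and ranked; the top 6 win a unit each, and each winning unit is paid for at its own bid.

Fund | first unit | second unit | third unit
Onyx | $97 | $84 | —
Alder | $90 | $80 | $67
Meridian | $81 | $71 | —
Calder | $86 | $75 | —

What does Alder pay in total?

Alder pays $170

Merging the schedules and taking the best 6: 97 (Onyx-1), 90 (Alder-1), 86 (Calder-1), 84 (Onyx-2), 81 (Meridian-1), 80 (Alder-2)
Next rejected bid: $75 (not a price — pay-as-bid).
Alder's winning unit-bids: 90 + 80 = $170.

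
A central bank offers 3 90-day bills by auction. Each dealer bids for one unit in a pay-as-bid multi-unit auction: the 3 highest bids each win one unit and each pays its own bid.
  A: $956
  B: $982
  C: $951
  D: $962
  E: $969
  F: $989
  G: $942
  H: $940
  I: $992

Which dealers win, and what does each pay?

I $992, F $989, B $982

Sorting: 992 (I), 989 (F), 982 (B), 969 (E), 962 (D), …
Winners (3 units): I, F, B.
Each winner pays its own bid: I $992, F $989, B $982.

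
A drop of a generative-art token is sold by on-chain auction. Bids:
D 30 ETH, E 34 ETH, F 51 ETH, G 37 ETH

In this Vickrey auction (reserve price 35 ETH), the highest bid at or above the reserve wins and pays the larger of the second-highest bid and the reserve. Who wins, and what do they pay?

F pays 37 ETH

Vickrey auction (reserve price 35 ETH): the highest bid at or above the reserve wins and pays the larger of the second-highest bid and the reserve.
Bids in order: 51 (F) > 37 (G) > 34 (E) > 30 (D)
F has the top bid at or above the reserve (51 ETH).
max(second-highest 37 ETH, reserve 35 ETH) = 37 ETH; the reserve does not bind.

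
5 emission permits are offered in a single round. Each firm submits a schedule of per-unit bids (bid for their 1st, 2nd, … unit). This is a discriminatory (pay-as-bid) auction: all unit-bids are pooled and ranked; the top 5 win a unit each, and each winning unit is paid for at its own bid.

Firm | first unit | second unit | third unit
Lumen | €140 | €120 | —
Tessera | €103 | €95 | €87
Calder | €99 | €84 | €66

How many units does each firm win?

Calder 1, Lumen 2, Tessera 2

Pooled unit-bids ranked (top 5): 140 (Lumen-1), 120 (Lumen-2), 103 (Tessera-1), 99 (Calder-1), 95 (Tessera-2)
Next rejected bid: €87 (not a price — pay-as-bid).
Allocation: Calder 1, Lumen 2, Tessera 2.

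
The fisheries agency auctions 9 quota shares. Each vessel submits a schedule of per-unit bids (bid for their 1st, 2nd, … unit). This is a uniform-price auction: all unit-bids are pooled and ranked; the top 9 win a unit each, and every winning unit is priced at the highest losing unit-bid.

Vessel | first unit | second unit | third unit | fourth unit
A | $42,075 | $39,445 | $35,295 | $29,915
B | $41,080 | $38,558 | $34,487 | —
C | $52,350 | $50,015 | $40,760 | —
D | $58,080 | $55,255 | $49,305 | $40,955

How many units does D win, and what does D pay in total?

D: 4 units, pays $157,780

Merging the schedules and taking the best 9: 58,080 (D-1), 55,255 (D-2), 52,350 (C-1), 50,015 (C-2), 49,305 (D-3), 42,075 (A-1), 41,080 (B-1), 40,955 (D-4), 40,760 (C-3)
First bid not allocated: $39,445.
D wins 4 unit(s) at $39,445 each.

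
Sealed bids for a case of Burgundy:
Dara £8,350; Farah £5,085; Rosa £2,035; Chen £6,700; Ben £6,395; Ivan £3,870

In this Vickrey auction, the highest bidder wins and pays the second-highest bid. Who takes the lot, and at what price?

Vickrey auction: the highest bidder wins and pays the second-highest bid.
Bids ranked: 8,350 (Dara) > 6,700 (Chen) > 6,395 (Ben) > 5,085 (Farah) > 3,870 (Ivan) > 2,035 (Rosa)
Dara is highest; pays the second-highest bid, £6,700.

Dara pays £6,700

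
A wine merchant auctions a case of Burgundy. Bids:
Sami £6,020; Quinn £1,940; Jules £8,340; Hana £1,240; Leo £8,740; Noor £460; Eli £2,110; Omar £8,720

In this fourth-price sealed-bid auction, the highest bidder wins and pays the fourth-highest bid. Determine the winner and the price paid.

Leo pays £6,020

Bids ranked: 8,740 (Leo) > 8,720 (Omar) > 8,340 (Jules) > 6,020 (Sami) > 2,110 (Eli) > 1,940 (Quinn) > …
Leo is highest; pays the fourth-highest bid, £6,020.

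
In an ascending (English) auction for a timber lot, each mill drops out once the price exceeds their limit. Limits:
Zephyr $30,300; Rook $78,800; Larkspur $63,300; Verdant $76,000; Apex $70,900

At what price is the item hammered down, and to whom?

Rook wins at $76,000

Limits ranked: 78,800 (Rook) > 76,000 (Verdant) > 70,900 (Apex) > 63,300 (Larkspur) > 30,300 (Zephyr)
Verdant is the last rival to drop out, at $76,000; Rook remains and wins at that price.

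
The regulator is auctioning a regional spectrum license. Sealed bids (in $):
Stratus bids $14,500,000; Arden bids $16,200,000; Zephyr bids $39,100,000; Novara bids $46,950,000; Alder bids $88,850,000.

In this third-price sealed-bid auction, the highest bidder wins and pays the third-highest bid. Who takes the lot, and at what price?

Alder pays $39,100,000

Bids in order: 88,850,000 (Alder) > 46,950,000 (Novara) > 39,100,000 (Zephyr) > 16,200,000 (Arden) > 14,500,000 (Stratus)
Alder wins; payment is bid #3 in the ranking = $39,100,000.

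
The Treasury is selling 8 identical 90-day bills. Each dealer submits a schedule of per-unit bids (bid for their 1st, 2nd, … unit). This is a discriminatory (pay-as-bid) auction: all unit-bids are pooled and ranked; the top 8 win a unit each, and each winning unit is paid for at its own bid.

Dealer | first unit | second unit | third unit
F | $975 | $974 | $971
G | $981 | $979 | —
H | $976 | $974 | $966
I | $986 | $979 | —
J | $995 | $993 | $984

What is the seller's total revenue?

Total revenue: $7,873

All unit-bids, highest first — top 8: 995 (J-1), 993 (J-2), 986 (I-1), 984 (J-3), 981 (G-1), 979 (G-2), 979 (I-2), 976 (H-1)
Next rejected bid: $975 (not a price — pay-as-bid).
Each winning unit pays its own bid.
Revenue = 995 + 993 + 986 + 984 + 981 + 979 + 979 + 976 = $7,873.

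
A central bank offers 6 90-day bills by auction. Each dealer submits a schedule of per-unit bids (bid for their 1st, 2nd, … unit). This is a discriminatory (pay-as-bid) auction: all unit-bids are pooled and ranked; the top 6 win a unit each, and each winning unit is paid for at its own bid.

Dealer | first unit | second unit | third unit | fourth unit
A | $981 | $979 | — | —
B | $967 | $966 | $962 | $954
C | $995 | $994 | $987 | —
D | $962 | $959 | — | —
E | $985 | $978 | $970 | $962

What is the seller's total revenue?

Total revenue: $5,921

All unit-bids, highest first — top 6: 995 (C-1), 994 (C-2), 987 (C-3), 985 (E-1), 981 (A-1), 979 (A-2)
Next rejected bid: $978 (not a price — pay-as-bid).
Each winning unit pays its own bid.
Revenue = 995 + 994 + 987 + 985 + 981 + 979 = $5,921.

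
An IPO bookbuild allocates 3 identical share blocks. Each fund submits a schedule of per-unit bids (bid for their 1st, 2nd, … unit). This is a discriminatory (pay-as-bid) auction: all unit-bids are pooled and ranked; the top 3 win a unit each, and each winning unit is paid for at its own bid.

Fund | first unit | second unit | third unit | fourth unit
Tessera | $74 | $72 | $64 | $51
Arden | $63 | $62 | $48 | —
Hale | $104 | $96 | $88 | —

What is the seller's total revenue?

Total revenue: $288

All unit-bids, highest first — top 3: 104 (Hale-1), 96 (Hale-2), 88 (Hale-3)
Next rejected bid: $74 (not a price — pay-as-bid).
Each winning unit pays its own bid.
Revenue = 104 + 96 + 88 = $288.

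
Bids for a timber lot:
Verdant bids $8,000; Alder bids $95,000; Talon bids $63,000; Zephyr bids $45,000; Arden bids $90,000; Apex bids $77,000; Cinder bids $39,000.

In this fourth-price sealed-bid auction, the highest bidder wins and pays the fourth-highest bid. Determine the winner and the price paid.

Alder pays $63,000

Bids in order: 95,000 (Alder) > 90,000 (Arden) > 77,000 (Apex) > 63,000 (Talon) > 45,000 (Zephyr) > 39,000 (Cinder) > …
Alder is highest; pays the fourth-highest bid, $63,000.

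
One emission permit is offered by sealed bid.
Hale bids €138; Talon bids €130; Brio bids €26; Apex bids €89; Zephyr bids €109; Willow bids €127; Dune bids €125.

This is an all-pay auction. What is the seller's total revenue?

All-pay auction: the highest bidder wins the item, but every bidder pays their own bid.
Bids in order: 138 (Hale) > 130 (Talon) > 127 (Willow) > 125 (Dune) > 109 (Zephyr) > 89 (Apex) > …
Hale wins with the top bid; all bids are sunk regardless.
Every bidder forfeits their bid regardless of winning.
Revenue = 138 + 130 + 26 + 89 + 109 + 127 + 125 = €744.

Total revenue: €744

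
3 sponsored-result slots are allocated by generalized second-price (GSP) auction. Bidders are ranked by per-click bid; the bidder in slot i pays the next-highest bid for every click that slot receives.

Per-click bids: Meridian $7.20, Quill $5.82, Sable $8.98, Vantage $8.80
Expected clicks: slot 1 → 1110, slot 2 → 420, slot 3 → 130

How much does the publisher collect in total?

Total revenue: $13548.60

Per-click bids in order: $8.98 (Sable) > $8.80 (Vantage) > $7.20 (Meridian) > $5.82 (Quill)
Slot 1: Sable pays $8.80 × 1110 = $9768.00
Slot 2: Vantage pays $7.20 × 420 = $3024.00
Slot 3: Meridian pays $5.82 × 130 = $756.60
Total = $13548.60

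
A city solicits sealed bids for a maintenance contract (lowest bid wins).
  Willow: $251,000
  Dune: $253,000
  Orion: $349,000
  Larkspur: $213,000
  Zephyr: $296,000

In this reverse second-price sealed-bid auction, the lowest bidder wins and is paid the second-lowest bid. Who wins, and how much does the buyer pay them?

Bids ranked: 213,000 (Larkspur) < 251,000 (Willow) < 253,000 (Dune) < 296,000 (Zephyr) < 349,000 (Orion)
Larkspur is lowest; is paid the second-lowest bid, $251,000.

Larkspur is paid $251,000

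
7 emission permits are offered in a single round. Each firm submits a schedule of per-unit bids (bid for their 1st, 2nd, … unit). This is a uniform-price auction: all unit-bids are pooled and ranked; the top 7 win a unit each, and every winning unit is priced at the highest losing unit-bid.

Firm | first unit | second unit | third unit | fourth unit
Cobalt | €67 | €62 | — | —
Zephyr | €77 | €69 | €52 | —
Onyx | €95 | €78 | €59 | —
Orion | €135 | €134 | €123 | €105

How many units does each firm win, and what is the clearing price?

Onyx 2, Orion 4, Zephyr 1; clearing price €69

Pooled unit-bids ranked (top 7): 135 (Orion-1), 134 (Orion-2), 123 (Orion-3), 105 (Orion-4), 95 (Onyx-1), 78 (Onyx-2), 77 (Zephyr-1)
Highest rejected unit-bid = €69.
Allocation: Onyx 2, Orion 4, Zephyr 1.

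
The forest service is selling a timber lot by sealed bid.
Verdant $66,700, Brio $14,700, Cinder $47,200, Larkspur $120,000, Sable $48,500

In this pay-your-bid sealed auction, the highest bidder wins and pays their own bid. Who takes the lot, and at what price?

Larkspur pays $120,000

Pay-your-bid sealed auction: the highest bidder wins and pays their own bid.
Sorting bids: 120,000 (Larkspur) > 66,700 (Verdant) > 48,500 (Sable) > 47,200 (Cinder) > 14,700 (Brio)
Larkspur has the highest bid and pays exactly that: $120,000.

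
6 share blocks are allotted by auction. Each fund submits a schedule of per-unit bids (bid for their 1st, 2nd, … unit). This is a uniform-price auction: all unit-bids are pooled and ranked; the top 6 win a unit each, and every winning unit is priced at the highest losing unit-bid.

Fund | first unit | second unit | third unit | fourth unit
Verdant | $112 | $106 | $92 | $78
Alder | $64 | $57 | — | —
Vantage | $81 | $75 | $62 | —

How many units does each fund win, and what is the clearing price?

Merging the schedules and taking the best 6: 112 (Verdant-1), 106 (Verdant-2), 92 (Verdant-3), 81 (Vantage-1), 78 (Verdant-4), 75 (Vantage-2)
Highest rejected unit-bid = $64.
Allocation: Vantage 2, Verdant 4.

Vantage 2, Verdant 4; clearing price $64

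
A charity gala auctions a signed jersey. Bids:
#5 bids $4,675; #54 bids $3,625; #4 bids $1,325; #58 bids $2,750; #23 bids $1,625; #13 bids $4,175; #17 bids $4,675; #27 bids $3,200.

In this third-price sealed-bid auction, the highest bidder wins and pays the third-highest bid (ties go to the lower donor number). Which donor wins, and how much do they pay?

Bids ranked: 4,675 (#5) > 4,675 (#17) > 4,175 (#13) > 3,625 (#54) > 3,200 (#27) > 2,750 (#58) > …
Tie at $4,675 → #5 wins by tie-break.
#5 is highest; pays the third-highest bid, $4,175.

#5 pays $4,175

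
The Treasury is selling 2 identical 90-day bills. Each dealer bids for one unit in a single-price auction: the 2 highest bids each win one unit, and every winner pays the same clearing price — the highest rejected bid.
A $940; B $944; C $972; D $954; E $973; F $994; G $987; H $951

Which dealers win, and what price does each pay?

F, G; each pays $973

Sorting: 994 (F), 987 (G), 973 (E), 972 (C), …
Winners (2 units): F, G.
First losing bid is E's $973, which sets the uniform price.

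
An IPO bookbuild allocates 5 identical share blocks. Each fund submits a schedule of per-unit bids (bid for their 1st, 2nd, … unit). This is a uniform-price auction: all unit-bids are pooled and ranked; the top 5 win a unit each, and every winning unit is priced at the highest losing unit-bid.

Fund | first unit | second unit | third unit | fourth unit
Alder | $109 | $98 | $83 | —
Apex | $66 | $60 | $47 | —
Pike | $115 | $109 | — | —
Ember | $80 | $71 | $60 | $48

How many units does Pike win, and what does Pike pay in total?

Pike: 2 units, pays $160

All unit-bids, highest first — top 5: 115 (Pike-1), 109 (Alder-1), 109 (Pike-2), 98 (Alder-2), 83 (Alder-3)
The (k+1)-th unit-bid is $80.
Pike wins 2 unit(s) at $80 each.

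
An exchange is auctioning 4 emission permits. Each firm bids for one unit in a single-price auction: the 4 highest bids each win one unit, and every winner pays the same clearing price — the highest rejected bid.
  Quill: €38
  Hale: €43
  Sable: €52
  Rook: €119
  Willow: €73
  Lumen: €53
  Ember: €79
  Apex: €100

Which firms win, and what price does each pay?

Rook, Apex, Ember, Willow; each pays €53

Ordering the bids: 119 (Rook), 100 (Apex), 79 (Ember), 73 (Willow), 53 (Lumen), 52 (Sable), …
Winners (4 units): Rook, Apex, Ember, Willow.
Clearing price = highest rejected bid = €53.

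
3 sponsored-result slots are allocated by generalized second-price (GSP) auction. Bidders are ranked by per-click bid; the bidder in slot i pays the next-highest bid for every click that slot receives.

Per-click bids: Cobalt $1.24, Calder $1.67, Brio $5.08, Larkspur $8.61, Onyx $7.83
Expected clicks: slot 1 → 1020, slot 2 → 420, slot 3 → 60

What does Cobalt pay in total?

Cobalt pays $0.00

Ranked by bid: $8.61 (Larkspur) > $7.83 (Onyx) > $5.08 (Brio) > $1.67 (Calder) > …
Cobalt ranks below slot 3 → no slot, pays nothing.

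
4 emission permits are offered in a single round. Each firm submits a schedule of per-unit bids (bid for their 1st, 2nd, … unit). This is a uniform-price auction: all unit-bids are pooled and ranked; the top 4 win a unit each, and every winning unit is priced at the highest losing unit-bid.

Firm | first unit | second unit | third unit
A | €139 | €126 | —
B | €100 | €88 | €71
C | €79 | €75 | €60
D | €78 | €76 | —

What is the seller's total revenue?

Total revenue: €316

Pooled unit-bids ranked (top 4): 139 (A-1), 126 (A-2), 100 (B-1), 88 (B-2)
Highest rejected unit-bid = €79.
Allocation: A 2, B 2. Every unit priced at €79.
Revenue = 4 × 79 = €316.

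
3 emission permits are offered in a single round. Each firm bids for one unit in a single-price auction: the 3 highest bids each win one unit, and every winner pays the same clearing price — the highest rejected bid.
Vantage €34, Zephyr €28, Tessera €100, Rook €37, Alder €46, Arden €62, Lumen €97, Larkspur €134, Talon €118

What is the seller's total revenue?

Bids ranked high→low: 134 (Larkspur), 118 (Talon), 100 (Tessera), 97 (Lumen), 62 (Arden), …
Top 3: Larkspur, Talon, Tessera.
Clearing price = highest rejected bid = €97.
Total revenue = 3 × €97 = €291.

Total revenue: €291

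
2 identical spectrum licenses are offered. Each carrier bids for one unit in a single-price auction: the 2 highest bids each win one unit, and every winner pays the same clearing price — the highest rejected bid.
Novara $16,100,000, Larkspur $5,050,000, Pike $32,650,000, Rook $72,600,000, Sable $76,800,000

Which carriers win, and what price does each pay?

Sable, Rook; each pays $32,650,000

Bids ranked high→low: 76,800,000 (Sable), 72,600,000 (Rook), 32,650,000 (Pike), 16,100,000 (Novara), …
Top 2: Sable, Rook.
Highest unsuccessful bid: $32,650,000 → clearing price.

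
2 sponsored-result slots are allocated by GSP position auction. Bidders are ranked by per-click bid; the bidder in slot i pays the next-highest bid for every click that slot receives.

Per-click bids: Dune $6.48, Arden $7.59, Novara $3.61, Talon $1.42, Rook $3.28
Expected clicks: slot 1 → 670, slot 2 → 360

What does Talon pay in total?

Sorting advertisers: $7.59 (Arden) > $6.48 (Dune) > $3.61 (Novara) > …
Talon ranks below slot 2 → no slot, pays nothing.

Talon pays $0.00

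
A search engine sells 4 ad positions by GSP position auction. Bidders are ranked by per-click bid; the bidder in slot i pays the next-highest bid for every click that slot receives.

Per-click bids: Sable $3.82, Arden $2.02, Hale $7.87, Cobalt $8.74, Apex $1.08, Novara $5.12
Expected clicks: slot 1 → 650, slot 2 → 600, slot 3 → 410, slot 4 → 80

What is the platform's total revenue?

Total revenue: $9915.30

Per-click bids in order: $8.74 (Cobalt) > $7.87 (Hale) > $5.12 (Novara) > $3.82 (Sable) > $2.02 (Arden) > …
Slot 1: Cobalt pays $7.87 × 650 = $5115.50
Slot 2: Hale pays $5.12 × 600 = $3072.00
Slot 3: Novara pays $3.82 × 410 = $1566.20
Slot 4: Sable pays $2.02 × 80 = $161.60
Total = $9915.30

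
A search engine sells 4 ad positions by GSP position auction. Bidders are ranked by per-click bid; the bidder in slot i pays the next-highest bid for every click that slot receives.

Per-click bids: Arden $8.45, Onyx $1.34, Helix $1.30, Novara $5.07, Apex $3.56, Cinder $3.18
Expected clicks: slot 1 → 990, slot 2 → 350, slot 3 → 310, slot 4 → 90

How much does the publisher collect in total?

Total revenue: $7371.70

Per-click bids in order: $8.45 (Arden) > $5.07 (Novara) > $3.56 (Apex) > $3.18 (Cinder) > $1.34 (Onyx) > …
Slot 1: Arden pays $5.07 × 990 = $5019.30
Slot 2: Novara pays $3.56 × 350 = $1246.00
Slot 3: Apex pays $3.18 × 310 = $985.80
Slot 4: Cinder pays $1.34 × 90 = $120.60
Total = $7371.70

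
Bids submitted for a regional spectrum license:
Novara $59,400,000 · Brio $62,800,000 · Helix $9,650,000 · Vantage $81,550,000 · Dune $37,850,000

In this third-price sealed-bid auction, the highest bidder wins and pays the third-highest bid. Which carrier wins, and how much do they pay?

Vantage pays $59,400,000

Rule: the highest bidder wins and pays the third-highest bid.
Bids ranked: 81,550,000 (Vantage) > 62,800,000 (Brio) > 59,400,000 (Novara) > 37,850,000 (Dune) > 9,650,000 (Helix)
Vantage is highest; pays the third-highest bid, $59,400,000.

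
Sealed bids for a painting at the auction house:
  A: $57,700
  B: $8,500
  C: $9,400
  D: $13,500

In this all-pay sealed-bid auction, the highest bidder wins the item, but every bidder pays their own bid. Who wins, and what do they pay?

A pays $57,700

Rule: the highest bidder wins the item, but every bidder pays their own bid.
Bids ranked: 57,700 (A) > 13,500 (D) > 9,400 (C) > 8,500 (B)
A wins with the top bid; all bids are sunk regardless.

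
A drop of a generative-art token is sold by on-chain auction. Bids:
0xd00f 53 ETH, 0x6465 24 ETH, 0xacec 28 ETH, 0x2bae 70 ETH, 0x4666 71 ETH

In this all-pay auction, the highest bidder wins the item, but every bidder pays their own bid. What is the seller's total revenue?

All-pay auction: the highest bidder wins the item, but every bidder pays their own bid.
Bids ranked: 71 (0x4666) > 70 (0x2bae) > 53 (0xd00f) > 28 (0xacec) > 24 (0x6465)
0x4666 wins with the top bid; all bids are sunk regardless.
Every bidder forfeits their bid regardless of winning.
Revenue = 53 + 24 + 28 + 70 + 71 = 246 ETH.

Total revenue: 246 ETH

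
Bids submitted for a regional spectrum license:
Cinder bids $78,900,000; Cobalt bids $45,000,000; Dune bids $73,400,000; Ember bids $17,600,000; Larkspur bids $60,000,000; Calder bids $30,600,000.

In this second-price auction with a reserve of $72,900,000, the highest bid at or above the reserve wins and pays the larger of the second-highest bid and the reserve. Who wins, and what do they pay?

Cinder pays $73,400,000

Second-price auction with a reserve of $72,900,000: the highest bid at or above the reserve wins and pays the larger of the second-highest bid and the reserve.
Sorting bids: 78,900,000 (Cinder) > 73,400,000 (Dune) > 60,000,000 (Larkspur) > 45,000,000 (Cobalt) > 30,600,000 (Calder) > 17,600,000 (Ember)
Cinder has the top bid at or above the reserve ($78,900,000).
max(second-highest $73,400,000, reserve $72,900,000) = $73,400,000; the reserve does not bind.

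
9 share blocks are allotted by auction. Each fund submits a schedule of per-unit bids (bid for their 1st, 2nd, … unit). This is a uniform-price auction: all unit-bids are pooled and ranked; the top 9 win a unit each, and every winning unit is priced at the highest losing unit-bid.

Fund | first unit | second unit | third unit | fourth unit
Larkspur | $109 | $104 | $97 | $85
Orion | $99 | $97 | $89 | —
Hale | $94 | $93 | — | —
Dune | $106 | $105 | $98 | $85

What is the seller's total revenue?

Merging the schedules and taking the best 9: 109 (Larkspur-1), 106 (Dune-1), 105 (Dune-2), 104 (Larkspur-2), 99 (Orion-1), 98 (Dune-3), 97 (Larkspur-3), 97 (Orion-2), 94 (Hale-1)
Highest rejected unit-bid = $93.
Allocation: Dune 3, Hale 1, Larkspur 3, Orion 2. Every unit priced at $93.
Revenue = 9 × 93 = $837.

Total revenue: $837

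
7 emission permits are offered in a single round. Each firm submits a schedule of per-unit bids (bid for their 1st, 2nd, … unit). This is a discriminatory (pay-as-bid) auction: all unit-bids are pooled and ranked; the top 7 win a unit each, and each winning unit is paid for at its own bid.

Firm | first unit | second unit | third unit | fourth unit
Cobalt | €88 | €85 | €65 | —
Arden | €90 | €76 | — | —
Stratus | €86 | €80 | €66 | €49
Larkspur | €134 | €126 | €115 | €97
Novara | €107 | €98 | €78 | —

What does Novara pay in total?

Novara pays €205

All unit-bids, highest first — top 7: 134 (Larkspur-1), 126 (Larkspur-2), 115 (Larkspur-3), 107 (Novara-1), 98 (Novara-2), 97 (Larkspur-4), 90 (Arden-1)
Next rejected bid: €88 (not a price — pay-as-bid).
Novara's winning unit-bids: 107 + 98 = €205.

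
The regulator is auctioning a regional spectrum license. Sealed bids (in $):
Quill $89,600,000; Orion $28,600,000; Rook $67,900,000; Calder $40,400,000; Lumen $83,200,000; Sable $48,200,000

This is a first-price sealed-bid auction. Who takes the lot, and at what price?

Rule: the highest bidder wins and pays their own bid.
Bids in order: 89,600,000 (Quill) > 83,200,000 (Lumen) > 67,900,000 (Rook) > 48,200,000 (Sable) > 40,400,000 (Calder) > 28,600,000 (Orion)
First-price: Quill pays what they bid, $89,600,000.

Quill pays $89,600,000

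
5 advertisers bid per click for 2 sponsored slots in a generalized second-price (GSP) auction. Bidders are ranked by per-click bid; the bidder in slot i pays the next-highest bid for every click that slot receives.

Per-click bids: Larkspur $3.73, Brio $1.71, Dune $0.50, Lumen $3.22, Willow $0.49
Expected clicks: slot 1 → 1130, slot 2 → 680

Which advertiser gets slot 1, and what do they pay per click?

Ranked by bid: $3.73 (Larkspur) > $3.22 (Lumen) > $1.71 (Brio) > …
Slot 1 goes to the first-ranked bidder, Larkspur, who pays the next bid down: $3.22/click.

Larkspur; $3.22 per click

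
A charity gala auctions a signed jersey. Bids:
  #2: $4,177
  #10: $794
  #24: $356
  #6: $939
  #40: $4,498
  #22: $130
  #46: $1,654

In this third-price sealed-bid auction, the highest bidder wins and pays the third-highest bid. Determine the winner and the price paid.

Bids ranked: 4,498 (#40) > 4,177 (#2) > 1,654 (#46) > 939 (#6) > 794 (#10) > 356 (#24) > …
#40 wins; payment is bid #3 in the ranking = $1,654.

#40 pays $1,654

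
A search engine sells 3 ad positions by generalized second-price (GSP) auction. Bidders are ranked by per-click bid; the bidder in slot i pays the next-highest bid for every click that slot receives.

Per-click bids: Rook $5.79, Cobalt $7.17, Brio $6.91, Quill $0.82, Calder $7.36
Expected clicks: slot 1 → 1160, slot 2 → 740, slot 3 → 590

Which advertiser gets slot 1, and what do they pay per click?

Per-click bids in order: $7.36 (Calder) > $7.17 (Cobalt) > $6.91 (Brio) > $5.79 (Rook) > …
Slot 1 goes to the first-ranked bidder, Calder, who pays the next bid down: $7.17/click.

Calder; $7.17 per click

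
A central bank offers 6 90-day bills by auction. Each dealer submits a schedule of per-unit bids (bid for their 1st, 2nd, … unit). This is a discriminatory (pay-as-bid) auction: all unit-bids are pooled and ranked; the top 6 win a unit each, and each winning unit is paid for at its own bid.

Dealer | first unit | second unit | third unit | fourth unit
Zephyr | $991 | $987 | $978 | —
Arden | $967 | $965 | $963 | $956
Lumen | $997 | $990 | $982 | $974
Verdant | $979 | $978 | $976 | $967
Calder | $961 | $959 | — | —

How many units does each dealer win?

All unit-bids, highest first — top 6: 997 (Lumen-1), 991 (Zephyr-1), 990 (Lumen-2), 987 (Zephyr-2), 982 (Lumen-3), 979 (Verdant-1)
Next rejected bid: $978 (not a price — pay-as-bid).
Allocation: Lumen 3, Verdant 1, Zephyr 2.

Lumen 3, Verdant 1, Zephyr 2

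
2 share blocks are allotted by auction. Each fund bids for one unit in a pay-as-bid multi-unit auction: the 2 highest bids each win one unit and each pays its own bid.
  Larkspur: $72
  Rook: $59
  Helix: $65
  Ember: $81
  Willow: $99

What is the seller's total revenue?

Ordering the bids: 99 (Willow), 81 (Ember), 72 (Larkspur), 65 (Helix), …
Winners (2 units): Willow, Ember.
Total revenue = 99 + 81 = $180.

Total revenue: $180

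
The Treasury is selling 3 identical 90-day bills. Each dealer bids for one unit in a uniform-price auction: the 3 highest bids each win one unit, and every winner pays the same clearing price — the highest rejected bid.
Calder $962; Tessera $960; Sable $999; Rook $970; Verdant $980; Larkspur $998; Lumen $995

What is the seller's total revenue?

Total revenue: $2,940

Ordering the bids: 999 (Sable), 998 (Larkspur), 995 (Lumen), 980 (Verdant), 970 (Rook), …
Top 3: Sable, Larkspur, Lumen.
First losing bid is Verdant's $980, which sets the uniform price.
Total revenue = 3 × $980 = $2,940.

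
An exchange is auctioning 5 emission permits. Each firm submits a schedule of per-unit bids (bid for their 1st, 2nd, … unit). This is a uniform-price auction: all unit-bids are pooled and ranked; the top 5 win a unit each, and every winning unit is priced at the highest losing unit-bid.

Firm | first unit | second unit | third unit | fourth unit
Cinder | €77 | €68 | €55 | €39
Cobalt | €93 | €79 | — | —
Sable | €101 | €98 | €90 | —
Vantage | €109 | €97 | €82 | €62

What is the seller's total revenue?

Total revenue: €450

All unit-bids, highest first — top 5: 109 (Vantage-1), 101 (Sable-1), 98 (Sable-2), 97 (Vantage-2), 93 (Cobalt-1)
The (k+1)-th unit-bid is €90.
Allocation: Cobalt 1, Sable 2, Vantage 2. Every unit priced at €90.
Revenue = 5 × 90 = €450.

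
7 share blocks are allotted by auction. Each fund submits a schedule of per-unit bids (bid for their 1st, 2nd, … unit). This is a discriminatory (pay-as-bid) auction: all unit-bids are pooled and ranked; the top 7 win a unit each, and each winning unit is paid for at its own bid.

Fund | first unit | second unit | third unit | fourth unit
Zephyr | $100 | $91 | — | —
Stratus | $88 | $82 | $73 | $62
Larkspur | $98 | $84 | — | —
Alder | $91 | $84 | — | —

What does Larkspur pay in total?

Larkspur pays $182

Merging the schedules and taking the best 7: 100 (Zephyr-1), 98 (Larkspur-1), 91 (Zephyr-2), 91 (Alder-1), 88 (Stratus-1), 84 (Larkspur-2), 84 (Alder-2)
Next rejected bid: $82 (not a price — pay-as-bid).
Larkspur's winning unit-bids: 98 + 84 = $182.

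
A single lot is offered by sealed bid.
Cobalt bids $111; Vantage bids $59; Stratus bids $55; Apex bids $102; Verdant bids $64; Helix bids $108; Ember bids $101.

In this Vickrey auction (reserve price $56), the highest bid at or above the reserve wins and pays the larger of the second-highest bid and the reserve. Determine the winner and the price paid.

Cobalt pays $108

Vickrey auction (reserve price $56): the highest bid at or above the reserve wins and pays the larger of the second-highest bid and the reserve.
Bids in order: 111 (Cobalt) > 108 (Helix) > 102 (Apex) > 101 (Ember) > 64 (Verdant) > 59 (Vantage) > …
Highest eligible bid: Cobalt at $111.
max(second-highest $108, reserve $56) = $108; the reserve does not bind.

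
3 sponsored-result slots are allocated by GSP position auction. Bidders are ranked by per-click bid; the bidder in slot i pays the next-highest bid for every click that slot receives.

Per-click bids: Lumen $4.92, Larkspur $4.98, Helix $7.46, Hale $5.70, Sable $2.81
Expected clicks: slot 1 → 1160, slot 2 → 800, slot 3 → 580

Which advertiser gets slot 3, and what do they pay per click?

Ranked by bid: $7.46 (Helix) > $5.70 (Hale) > $4.98 (Larkspur) > $4.92 (Lumen) > …
Slot 3 goes to the third-ranked bidder, Larkspur, who pays the next bid down: $4.92/click.

Larkspur; $4.92 per click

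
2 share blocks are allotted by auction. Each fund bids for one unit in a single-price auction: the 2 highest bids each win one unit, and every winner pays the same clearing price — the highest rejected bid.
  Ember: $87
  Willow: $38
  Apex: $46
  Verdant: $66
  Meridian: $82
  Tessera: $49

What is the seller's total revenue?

Sorting: 87 (Ember), 82 (Meridian), 66 (Verdant), 49 (Tessera), …
Winners (2 units): Ember, Meridian.
Clearing price = highest rejected bid = $66.
Total revenue = 2 × $66 = $132.

Total revenue: $132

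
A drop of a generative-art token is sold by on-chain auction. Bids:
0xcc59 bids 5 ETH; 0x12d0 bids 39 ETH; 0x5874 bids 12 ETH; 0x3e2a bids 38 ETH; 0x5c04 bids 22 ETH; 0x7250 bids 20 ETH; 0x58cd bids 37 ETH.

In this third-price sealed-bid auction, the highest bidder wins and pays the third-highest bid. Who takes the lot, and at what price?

0x12d0 pays 37 ETH

Sorting bids: 39 (0x12d0) > 38 (0x3e2a) > 37 (0x58cd) > 22 (0x5c04) > 20 (0x7250) > 12 (0x5874) > …
0x12d0 is highest; pays the third-highest bid, 37 ETH.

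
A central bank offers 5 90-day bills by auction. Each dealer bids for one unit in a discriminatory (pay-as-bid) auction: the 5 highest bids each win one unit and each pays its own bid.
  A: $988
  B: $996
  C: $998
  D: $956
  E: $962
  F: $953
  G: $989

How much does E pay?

Sorting: 998 (C), 996 (B), 989 (G), 988 (A), 962 (E), 956 (D), 953 (F)
Winners (5 units): C, B, G, A, E.
E wins → own bid $962.

E pays $962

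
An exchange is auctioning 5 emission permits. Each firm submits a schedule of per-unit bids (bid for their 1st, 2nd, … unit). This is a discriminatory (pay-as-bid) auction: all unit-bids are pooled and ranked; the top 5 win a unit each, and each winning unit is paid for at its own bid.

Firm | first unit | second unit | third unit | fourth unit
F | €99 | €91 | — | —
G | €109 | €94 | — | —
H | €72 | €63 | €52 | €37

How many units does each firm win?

Pooled unit-bids ranked (top 5): 109 (G-1), 99 (F-1), 94 (G-2), 91 (F-2), 72 (H-1)
Next rejected bid: €63 (not a price — pay-as-bid).
Allocation: F 2, G 2, H 1.

F 2, G 2, H 1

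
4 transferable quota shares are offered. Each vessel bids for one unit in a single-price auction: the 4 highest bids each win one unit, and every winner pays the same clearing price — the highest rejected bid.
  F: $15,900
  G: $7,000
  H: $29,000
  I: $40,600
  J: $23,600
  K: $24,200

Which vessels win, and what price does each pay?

Sorting: 40,600 (I), 29,000 (H), 24,200 (K), 23,600 (J), 15,900 (F), 7,000 (G)
Top 4: I, H, K, J.
Highest unsuccessful bid: $15,900 → clearing price.

I, H, K, J; each pays $15,900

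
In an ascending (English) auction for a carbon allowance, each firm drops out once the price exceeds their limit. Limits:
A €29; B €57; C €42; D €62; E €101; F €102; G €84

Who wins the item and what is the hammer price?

Sorting limits: 102 (F) > 101 (E) > 84 (G) > 62 (D) > 57 (B) > 42 (C) > …
Bidding ends when E exits at €101; F takes it.

F wins at €101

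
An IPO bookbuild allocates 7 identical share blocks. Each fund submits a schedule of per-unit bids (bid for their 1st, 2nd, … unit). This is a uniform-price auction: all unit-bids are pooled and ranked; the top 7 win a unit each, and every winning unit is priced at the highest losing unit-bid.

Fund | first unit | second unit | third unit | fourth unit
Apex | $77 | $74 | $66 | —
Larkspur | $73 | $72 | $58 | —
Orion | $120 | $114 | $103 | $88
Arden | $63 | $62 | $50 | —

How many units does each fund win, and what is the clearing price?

All unit-bids, highest first — top 7: 120 (Orion-1), 114 (Orion-2), 103 (Orion-3), 88 (Orion-4), 77 (Apex-1), 74 (Apex-2), 73 (Larkspur-1)
Highest rejected unit-bid = $72.
Allocation: Apex 2, Larkspur 1, Orion 4.

Apex 2, Larkspur 1, Orion 4; clearing price $72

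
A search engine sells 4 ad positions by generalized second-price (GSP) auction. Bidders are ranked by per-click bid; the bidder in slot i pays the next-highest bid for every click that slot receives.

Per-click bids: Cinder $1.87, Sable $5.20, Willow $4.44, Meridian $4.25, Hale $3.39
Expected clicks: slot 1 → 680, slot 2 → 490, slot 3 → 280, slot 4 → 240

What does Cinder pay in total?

Cinder pays $0.00

Ranked by bid: $5.20 (Sable) > $4.44 (Willow) > $4.25 (Meridian) > $3.39 (Hale) > $1.87 (Cinder)
Cinder ranks below slot 4 → no slot, pays nothing.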